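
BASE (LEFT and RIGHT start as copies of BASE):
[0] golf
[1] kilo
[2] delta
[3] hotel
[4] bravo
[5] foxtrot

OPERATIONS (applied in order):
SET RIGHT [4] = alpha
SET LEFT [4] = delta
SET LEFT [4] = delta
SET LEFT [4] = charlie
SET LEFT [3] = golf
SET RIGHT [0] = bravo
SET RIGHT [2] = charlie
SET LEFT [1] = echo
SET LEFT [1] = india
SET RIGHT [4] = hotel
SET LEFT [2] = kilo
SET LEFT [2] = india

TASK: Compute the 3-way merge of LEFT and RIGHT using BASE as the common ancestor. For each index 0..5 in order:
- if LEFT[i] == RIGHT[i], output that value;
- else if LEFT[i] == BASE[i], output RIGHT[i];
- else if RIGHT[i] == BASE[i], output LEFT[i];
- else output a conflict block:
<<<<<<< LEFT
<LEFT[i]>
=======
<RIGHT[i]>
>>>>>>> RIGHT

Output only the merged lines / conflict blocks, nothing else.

Final LEFT:  [golf, india, india, golf, charlie, foxtrot]
Final RIGHT: [bravo, kilo, charlie, hotel, hotel, foxtrot]
i=0: L=golf=BASE, R=bravo -> take RIGHT -> bravo
i=1: L=india, R=kilo=BASE -> take LEFT -> india
i=2: BASE=delta L=india R=charlie all differ -> CONFLICT
i=3: L=golf, R=hotel=BASE -> take LEFT -> golf
i=4: BASE=bravo L=charlie R=hotel all differ -> CONFLICT
i=5: L=foxtrot R=foxtrot -> agree -> foxtrot

Answer: bravo
india
<<<<<<< LEFT
india
=======
charlie
>>>>>>> RIGHT
golf
<<<<<<< LEFT
charlie
=======
hotel
>>>>>>> RIGHT
foxtrot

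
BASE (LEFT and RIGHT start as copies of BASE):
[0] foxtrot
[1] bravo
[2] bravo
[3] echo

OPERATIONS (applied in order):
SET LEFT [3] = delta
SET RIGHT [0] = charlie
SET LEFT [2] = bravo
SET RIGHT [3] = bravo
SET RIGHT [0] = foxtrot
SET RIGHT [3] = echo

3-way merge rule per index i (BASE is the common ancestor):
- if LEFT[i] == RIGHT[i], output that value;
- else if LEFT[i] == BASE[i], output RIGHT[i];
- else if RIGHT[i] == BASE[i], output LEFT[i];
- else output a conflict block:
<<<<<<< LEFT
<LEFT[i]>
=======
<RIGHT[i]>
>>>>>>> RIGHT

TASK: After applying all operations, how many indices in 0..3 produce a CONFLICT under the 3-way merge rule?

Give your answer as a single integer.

Final LEFT:  [foxtrot, bravo, bravo, delta]
Final RIGHT: [foxtrot, bravo, bravo, echo]
i=0: L=foxtrot R=foxtrot -> agree -> foxtrot
i=1: L=bravo R=bravo -> agree -> bravo
i=2: L=bravo R=bravo -> agree -> bravo
i=3: L=delta, R=echo=BASE -> take LEFT -> delta
Conflict count: 0

Answer: 0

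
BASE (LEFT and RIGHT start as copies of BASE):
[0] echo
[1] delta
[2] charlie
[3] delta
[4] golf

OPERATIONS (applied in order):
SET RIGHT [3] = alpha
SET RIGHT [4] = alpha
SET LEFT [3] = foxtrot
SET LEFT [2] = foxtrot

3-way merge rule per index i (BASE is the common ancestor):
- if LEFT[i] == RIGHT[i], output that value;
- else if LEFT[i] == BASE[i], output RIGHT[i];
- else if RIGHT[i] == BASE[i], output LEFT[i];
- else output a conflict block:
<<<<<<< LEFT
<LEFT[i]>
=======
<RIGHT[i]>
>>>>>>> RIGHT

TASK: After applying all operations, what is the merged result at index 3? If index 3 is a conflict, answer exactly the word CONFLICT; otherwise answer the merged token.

Answer: CONFLICT

Derivation:
Final LEFT:  [echo, delta, foxtrot, foxtrot, golf]
Final RIGHT: [echo, delta, charlie, alpha, alpha]
i=0: L=echo R=echo -> agree -> echo
i=1: L=delta R=delta -> agree -> delta
i=2: L=foxtrot, R=charlie=BASE -> take LEFT -> foxtrot
i=3: BASE=delta L=foxtrot R=alpha all differ -> CONFLICT
i=4: L=golf=BASE, R=alpha -> take RIGHT -> alpha
Index 3 -> CONFLICT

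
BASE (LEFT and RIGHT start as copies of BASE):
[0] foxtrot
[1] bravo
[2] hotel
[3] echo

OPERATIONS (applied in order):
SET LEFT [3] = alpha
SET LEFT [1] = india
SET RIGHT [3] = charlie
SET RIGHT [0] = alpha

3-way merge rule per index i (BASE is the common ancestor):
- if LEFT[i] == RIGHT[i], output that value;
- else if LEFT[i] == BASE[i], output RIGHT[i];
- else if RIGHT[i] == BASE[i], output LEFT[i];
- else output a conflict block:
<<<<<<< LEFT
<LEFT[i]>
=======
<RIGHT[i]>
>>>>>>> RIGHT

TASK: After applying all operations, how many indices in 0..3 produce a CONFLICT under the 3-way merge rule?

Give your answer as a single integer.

Answer: 1

Derivation:
Final LEFT:  [foxtrot, india, hotel, alpha]
Final RIGHT: [alpha, bravo, hotel, charlie]
i=0: L=foxtrot=BASE, R=alpha -> take RIGHT -> alpha
i=1: L=india, R=bravo=BASE -> take LEFT -> india
i=2: L=hotel R=hotel -> agree -> hotel
i=3: BASE=echo L=alpha R=charlie all differ -> CONFLICT
Conflict count: 1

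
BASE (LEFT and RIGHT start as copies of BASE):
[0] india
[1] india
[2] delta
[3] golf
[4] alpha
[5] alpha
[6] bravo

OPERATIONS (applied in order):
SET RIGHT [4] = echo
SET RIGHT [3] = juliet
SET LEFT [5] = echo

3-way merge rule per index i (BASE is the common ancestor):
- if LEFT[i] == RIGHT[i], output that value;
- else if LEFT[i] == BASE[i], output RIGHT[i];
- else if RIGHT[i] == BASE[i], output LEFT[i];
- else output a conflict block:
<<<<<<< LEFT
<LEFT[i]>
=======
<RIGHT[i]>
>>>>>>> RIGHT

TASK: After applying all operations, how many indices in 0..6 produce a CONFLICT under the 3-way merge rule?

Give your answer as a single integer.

Final LEFT:  [india, india, delta, golf, alpha, echo, bravo]
Final RIGHT: [india, india, delta, juliet, echo, alpha, bravo]
i=0: L=india R=india -> agree -> india
i=1: L=india R=india -> agree -> india
i=2: L=delta R=delta -> agree -> delta
i=3: L=golf=BASE, R=juliet -> take RIGHT -> juliet
i=4: L=alpha=BASE, R=echo -> take RIGHT -> echo
i=5: L=echo, R=alpha=BASE -> take LEFT -> echo
i=6: L=bravo R=bravo -> agree -> bravo
Conflict count: 0

Answer: 0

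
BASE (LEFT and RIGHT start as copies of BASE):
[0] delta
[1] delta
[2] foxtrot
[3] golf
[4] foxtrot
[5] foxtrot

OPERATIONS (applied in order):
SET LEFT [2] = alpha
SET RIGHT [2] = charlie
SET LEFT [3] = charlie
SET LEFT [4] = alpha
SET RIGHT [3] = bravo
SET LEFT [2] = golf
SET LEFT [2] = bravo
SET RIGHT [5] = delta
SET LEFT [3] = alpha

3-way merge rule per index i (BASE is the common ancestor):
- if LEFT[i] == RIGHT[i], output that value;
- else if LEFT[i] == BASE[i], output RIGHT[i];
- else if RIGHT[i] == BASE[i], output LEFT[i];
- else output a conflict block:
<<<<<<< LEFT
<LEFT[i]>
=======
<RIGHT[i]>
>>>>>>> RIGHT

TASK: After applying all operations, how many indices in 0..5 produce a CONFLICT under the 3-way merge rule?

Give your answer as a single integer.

Final LEFT:  [delta, delta, bravo, alpha, alpha, foxtrot]
Final RIGHT: [delta, delta, charlie, bravo, foxtrot, delta]
i=0: L=delta R=delta -> agree -> delta
i=1: L=delta R=delta -> agree -> delta
i=2: BASE=foxtrot L=bravo R=charlie all differ -> CONFLICT
i=3: BASE=golf L=alpha R=bravo all differ -> CONFLICT
i=4: L=alpha, R=foxtrot=BASE -> take LEFT -> alpha
i=5: L=foxtrot=BASE, R=delta -> take RIGHT -> delta
Conflict count: 2

Answer: 2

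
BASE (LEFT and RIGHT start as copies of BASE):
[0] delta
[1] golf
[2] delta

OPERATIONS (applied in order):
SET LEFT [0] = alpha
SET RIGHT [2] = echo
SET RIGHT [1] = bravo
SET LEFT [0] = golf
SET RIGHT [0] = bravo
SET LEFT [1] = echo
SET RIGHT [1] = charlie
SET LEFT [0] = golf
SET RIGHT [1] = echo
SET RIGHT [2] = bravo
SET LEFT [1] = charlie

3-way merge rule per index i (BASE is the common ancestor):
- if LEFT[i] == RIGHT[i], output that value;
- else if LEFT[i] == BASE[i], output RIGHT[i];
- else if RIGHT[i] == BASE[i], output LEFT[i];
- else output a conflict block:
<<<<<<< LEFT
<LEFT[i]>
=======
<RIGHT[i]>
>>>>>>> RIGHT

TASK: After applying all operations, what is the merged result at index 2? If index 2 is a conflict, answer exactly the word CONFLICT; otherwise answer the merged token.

Final LEFT:  [golf, charlie, delta]
Final RIGHT: [bravo, echo, bravo]
i=0: BASE=delta L=golf R=bravo all differ -> CONFLICT
i=1: BASE=golf L=charlie R=echo all differ -> CONFLICT
i=2: L=delta=BASE, R=bravo -> take RIGHT -> bravo
Index 2 -> bravo

Answer: bravo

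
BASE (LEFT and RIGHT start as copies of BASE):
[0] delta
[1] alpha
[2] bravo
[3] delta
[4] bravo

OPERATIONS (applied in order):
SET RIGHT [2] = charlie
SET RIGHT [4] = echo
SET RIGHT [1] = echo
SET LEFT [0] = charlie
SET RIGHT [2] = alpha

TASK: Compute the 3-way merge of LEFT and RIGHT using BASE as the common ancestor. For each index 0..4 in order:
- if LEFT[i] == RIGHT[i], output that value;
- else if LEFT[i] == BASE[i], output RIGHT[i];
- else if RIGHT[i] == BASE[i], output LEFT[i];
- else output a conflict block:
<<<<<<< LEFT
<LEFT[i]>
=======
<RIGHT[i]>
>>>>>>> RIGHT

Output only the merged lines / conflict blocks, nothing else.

Final LEFT:  [charlie, alpha, bravo, delta, bravo]
Final RIGHT: [delta, echo, alpha, delta, echo]
i=0: L=charlie, R=delta=BASE -> take LEFT -> charlie
i=1: L=alpha=BASE, R=echo -> take RIGHT -> echo
i=2: L=bravo=BASE, R=alpha -> take RIGHT -> alpha
i=3: L=delta R=delta -> agree -> delta
i=4: L=bravo=BASE, R=echo -> take RIGHT -> echo

Answer: charlie
echo
alpha
delta
echo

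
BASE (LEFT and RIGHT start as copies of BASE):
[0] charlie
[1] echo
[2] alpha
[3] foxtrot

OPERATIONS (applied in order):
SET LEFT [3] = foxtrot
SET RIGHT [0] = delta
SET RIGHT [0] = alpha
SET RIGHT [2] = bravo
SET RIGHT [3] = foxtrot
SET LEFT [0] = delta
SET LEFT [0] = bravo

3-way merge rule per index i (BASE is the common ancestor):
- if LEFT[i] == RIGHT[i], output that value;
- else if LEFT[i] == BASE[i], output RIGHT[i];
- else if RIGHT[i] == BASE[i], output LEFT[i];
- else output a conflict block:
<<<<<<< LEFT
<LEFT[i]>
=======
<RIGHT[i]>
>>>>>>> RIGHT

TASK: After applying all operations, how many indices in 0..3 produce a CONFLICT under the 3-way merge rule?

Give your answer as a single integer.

Answer: 1

Derivation:
Final LEFT:  [bravo, echo, alpha, foxtrot]
Final RIGHT: [alpha, echo, bravo, foxtrot]
i=0: BASE=charlie L=bravo R=alpha all differ -> CONFLICT
i=1: L=echo R=echo -> agree -> echo
i=2: L=alpha=BASE, R=bravo -> take RIGHT -> bravo
i=3: L=foxtrot R=foxtrot -> agree -> foxtrot
Conflict count: 1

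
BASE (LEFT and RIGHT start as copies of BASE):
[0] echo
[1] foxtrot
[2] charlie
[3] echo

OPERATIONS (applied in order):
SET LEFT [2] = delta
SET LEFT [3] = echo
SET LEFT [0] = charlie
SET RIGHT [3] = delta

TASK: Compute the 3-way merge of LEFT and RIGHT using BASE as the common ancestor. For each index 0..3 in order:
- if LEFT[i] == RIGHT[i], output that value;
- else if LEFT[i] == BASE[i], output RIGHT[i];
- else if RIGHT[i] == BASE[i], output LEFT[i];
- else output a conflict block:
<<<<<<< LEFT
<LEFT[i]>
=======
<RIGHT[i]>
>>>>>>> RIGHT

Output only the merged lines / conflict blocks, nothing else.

Final LEFT:  [charlie, foxtrot, delta, echo]
Final RIGHT: [echo, foxtrot, charlie, delta]
i=0: L=charlie, R=echo=BASE -> take LEFT -> charlie
i=1: L=foxtrot R=foxtrot -> agree -> foxtrot
i=2: L=delta, R=charlie=BASE -> take LEFT -> delta
i=3: L=echo=BASE, R=delta -> take RIGHT -> delta

Answer: charlie
foxtrot
delta
delta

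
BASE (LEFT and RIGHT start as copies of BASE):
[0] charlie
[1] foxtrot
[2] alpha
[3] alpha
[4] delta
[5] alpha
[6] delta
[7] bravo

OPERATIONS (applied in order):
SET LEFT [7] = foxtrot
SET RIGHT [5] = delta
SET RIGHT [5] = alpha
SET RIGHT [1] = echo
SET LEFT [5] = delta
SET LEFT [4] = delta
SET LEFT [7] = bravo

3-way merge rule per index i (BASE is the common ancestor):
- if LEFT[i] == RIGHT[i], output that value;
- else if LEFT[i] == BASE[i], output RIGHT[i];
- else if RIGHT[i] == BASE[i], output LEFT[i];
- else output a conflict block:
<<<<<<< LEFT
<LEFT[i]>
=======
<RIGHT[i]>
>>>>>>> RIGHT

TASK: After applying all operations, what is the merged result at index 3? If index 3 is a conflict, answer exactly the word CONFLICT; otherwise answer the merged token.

Final LEFT:  [charlie, foxtrot, alpha, alpha, delta, delta, delta, bravo]
Final RIGHT: [charlie, echo, alpha, alpha, delta, alpha, delta, bravo]
i=0: L=charlie R=charlie -> agree -> charlie
i=1: L=foxtrot=BASE, R=echo -> take RIGHT -> echo
i=2: L=alpha R=alpha -> agree -> alpha
i=3: L=alpha R=alpha -> agree -> alpha
i=4: L=delta R=delta -> agree -> delta
i=5: L=delta, R=alpha=BASE -> take LEFT -> delta
i=6: L=delta R=delta -> agree -> delta
i=7: L=bravo R=bravo -> agree -> bravo
Index 3 -> alpha

Answer: alpha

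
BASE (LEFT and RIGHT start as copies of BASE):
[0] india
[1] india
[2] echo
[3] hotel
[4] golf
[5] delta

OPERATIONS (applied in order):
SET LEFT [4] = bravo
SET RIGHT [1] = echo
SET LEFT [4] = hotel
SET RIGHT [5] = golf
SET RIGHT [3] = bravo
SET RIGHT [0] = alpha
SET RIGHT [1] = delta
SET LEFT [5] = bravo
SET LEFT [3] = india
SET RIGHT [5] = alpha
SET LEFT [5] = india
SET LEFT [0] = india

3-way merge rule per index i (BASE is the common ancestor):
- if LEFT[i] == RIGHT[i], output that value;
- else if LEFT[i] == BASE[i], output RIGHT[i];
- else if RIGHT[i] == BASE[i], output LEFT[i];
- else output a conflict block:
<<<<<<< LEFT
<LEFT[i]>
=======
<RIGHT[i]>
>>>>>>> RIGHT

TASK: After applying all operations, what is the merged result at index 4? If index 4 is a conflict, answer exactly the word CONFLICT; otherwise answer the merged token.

Final LEFT:  [india, india, echo, india, hotel, india]
Final RIGHT: [alpha, delta, echo, bravo, golf, alpha]
i=0: L=india=BASE, R=alpha -> take RIGHT -> alpha
i=1: L=india=BASE, R=delta -> take RIGHT -> delta
i=2: L=echo R=echo -> agree -> echo
i=3: BASE=hotel L=india R=bravo all differ -> CONFLICT
i=4: L=hotel, R=golf=BASE -> take LEFT -> hotel
i=5: BASE=delta L=india R=alpha all differ -> CONFLICT
Index 4 -> hotel

Answer: hotel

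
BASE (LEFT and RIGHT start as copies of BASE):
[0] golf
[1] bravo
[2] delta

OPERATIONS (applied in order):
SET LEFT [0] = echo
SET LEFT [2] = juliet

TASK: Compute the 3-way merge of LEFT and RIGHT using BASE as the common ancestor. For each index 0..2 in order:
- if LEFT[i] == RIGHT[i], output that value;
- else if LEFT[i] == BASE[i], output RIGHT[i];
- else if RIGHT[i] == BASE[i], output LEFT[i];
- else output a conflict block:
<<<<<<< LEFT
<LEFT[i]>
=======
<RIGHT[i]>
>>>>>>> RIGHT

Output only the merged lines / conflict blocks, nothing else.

Answer: echo
bravo
juliet

Derivation:
Final LEFT:  [echo, bravo, juliet]
Final RIGHT: [golf, bravo, delta]
i=0: L=echo, R=golf=BASE -> take LEFT -> echo
i=1: L=bravo R=bravo -> agree -> bravo
i=2: L=juliet, R=delta=BASE -> take LEFT -> juliet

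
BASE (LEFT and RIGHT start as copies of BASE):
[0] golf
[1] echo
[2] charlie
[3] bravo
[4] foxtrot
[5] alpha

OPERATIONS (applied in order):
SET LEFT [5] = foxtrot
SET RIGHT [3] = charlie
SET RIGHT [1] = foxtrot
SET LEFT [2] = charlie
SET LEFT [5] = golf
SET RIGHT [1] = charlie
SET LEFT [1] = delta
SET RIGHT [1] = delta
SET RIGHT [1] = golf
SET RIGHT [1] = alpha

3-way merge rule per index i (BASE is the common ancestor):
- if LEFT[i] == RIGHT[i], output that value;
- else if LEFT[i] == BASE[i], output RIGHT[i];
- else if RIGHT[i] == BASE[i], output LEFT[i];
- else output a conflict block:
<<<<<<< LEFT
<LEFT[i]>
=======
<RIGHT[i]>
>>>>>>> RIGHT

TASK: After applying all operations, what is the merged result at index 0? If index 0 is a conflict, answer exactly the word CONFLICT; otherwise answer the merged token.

Final LEFT:  [golf, delta, charlie, bravo, foxtrot, golf]
Final RIGHT: [golf, alpha, charlie, charlie, foxtrot, alpha]
i=0: L=golf R=golf -> agree -> golf
i=1: BASE=echo L=delta R=alpha all differ -> CONFLICT
i=2: L=charlie R=charlie -> agree -> charlie
i=3: L=bravo=BASE, R=charlie -> take RIGHT -> charlie
i=4: L=foxtrot R=foxtrot -> agree -> foxtrot
i=5: L=golf, R=alpha=BASE -> take LEFT -> golf
Index 0 -> golf

Answer: golf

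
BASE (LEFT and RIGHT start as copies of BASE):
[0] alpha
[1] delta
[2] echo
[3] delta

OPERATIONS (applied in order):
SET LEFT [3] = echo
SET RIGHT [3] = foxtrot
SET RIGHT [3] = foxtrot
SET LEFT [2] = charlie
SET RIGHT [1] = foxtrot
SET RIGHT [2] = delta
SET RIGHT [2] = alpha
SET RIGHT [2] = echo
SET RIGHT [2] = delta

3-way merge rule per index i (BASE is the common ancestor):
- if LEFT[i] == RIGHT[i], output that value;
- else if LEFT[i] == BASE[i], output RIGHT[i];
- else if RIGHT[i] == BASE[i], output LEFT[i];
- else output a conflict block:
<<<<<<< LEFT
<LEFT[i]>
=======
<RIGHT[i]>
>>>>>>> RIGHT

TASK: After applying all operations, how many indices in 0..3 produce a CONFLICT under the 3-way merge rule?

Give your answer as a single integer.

Answer: 2

Derivation:
Final LEFT:  [alpha, delta, charlie, echo]
Final RIGHT: [alpha, foxtrot, delta, foxtrot]
i=0: L=alpha R=alpha -> agree -> alpha
i=1: L=delta=BASE, R=foxtrot -> take RIGHT -> foxtrot
i=2: BASE=echo L=charlie R=delta all differ -> CONFLICT
i=3: BASE=delta L=echo R=foxtrot all differ -> CONFLICT
Conflict count: 2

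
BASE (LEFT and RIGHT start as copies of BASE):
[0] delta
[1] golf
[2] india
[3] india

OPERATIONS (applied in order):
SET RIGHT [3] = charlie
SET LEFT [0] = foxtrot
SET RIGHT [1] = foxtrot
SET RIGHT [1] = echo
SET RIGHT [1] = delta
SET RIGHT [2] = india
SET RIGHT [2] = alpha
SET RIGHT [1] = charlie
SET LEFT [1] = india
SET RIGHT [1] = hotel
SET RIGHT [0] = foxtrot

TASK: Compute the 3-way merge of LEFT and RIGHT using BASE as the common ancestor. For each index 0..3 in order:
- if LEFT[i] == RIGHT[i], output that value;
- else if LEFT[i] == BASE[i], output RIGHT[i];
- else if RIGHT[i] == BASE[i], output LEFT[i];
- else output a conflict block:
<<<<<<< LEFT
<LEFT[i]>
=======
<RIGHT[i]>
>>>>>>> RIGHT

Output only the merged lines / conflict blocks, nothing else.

Answer: foxtrot
<<<<<<< LEFT
india
=======
hotel
>>>>>>> RIGHT
alpha
charlie

Derivation:
Final LEFT:  [foxtrot, india, india, india]
Final RIGHT: [foxtrot, hotel, alpha, charlie]
i=0: L=foxtrot R=foxtrot -> agree -> foxtrot
i=1: BASE=golf L=india R=hotel all differ -> CONFLICT
i=2: L=india=BASE, R=alpha -> take RIGHT -> alpha
i=3: L=india=BASE, R=charlie -> take RIGHT -> charlie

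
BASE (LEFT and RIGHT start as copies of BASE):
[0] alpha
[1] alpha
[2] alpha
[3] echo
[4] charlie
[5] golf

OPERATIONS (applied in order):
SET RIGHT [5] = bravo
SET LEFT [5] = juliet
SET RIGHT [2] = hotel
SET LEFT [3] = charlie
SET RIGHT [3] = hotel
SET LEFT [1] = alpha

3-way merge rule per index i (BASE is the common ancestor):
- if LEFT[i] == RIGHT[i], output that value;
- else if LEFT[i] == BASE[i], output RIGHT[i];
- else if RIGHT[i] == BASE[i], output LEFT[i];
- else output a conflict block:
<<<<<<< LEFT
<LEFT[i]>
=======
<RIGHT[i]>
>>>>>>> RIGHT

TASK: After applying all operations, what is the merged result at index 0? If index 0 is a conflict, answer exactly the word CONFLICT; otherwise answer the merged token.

Final LEFT:  [alpha, alpha, alpha, charlie, charlie, juliet]
Final RIGHT: [alpha, alpha, hotel, hotel, charlie, bravo]
i=0: L=alpha R=alpha -> agree -> alpha
i=1: L=alpha R=alpha -> agree -> alpha
i=2: L=alpha=BASE, R=hotel -> take RIGHT -> hotel
i=3: BASE=echo L=charlie R=hotel all differ -> CONFLICT
i=4: L=charlie R=charlie -> agree -> charlie
i=5: BASE=golf L=juliet R=bravo all differ -> CONFLICT
Index 0 -> alpha

Answer: alpha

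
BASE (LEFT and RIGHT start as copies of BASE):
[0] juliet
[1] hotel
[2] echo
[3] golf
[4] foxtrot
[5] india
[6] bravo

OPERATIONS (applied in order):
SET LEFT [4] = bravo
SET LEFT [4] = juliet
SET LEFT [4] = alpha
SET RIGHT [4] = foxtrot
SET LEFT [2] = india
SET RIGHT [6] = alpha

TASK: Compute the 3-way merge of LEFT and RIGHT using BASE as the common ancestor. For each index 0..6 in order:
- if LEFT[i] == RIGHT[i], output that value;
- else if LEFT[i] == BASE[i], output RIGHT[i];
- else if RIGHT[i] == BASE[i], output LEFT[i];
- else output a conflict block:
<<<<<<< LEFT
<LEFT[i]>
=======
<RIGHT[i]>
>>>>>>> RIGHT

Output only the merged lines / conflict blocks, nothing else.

Answer: juliet
hotel
india
golf
alpha
india
alpha

Derivation:
Final LEFT:  [juliet, hotel, india, golf, alpha, india, bravo]
Final RIGHT: [juliet, hotel, echo, golf, foxtrot, india, alpha]
i=0: L=juliet R=juliet -> agree -> juliet
i=1: L=hotel R=hotel -> agree -> hotel
i=2: L=india, R=echo=BASE -> take LEFT -> india
i=3: L=golf R=golf -> agree -> golf
i=4: L=alpha, R=foxtrot=BASE -> take LEFT -> alpha
i=5: L=india R=india -> agree -> india
i=6: L=bravo=BASE, R=alpha -> take RIGHT -> alpha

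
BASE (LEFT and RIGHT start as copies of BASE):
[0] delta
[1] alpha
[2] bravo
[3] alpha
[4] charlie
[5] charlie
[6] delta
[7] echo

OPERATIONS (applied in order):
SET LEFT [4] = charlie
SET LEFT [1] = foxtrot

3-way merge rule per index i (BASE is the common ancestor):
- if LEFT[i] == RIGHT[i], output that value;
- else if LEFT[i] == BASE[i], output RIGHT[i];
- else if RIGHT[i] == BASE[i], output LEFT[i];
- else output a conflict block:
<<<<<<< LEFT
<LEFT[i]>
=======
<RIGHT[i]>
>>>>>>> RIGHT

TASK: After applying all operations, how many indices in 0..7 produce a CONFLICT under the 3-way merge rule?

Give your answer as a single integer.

Final LEFT:  [delta, foxtrot, bravo, alpha, charlie, charlie, delta, echo]
Final RIGHT: [delta, alpha, bravo, alpha, charlie, charlie, delta, echo]
i=0: L=delta R=delta -> agree -> delta
i=1: L=foxtrot, R=alpha=BASE -> take LEFT -> foxtrot
i=2: L=bravo R=bravo -> agree -> bravo
i=3: L=alpha R=alpha -> agree -> alpha
i=4: L=charlie R=charlie -> agree -> charlie
i=5: L=charlie R=charlie -> agree -> charlie
i=6: L=delta R=delta -> agree -> delta
i=7: L=echo R=echo -> agree -> echo
Conflict count: 0

Answer: 0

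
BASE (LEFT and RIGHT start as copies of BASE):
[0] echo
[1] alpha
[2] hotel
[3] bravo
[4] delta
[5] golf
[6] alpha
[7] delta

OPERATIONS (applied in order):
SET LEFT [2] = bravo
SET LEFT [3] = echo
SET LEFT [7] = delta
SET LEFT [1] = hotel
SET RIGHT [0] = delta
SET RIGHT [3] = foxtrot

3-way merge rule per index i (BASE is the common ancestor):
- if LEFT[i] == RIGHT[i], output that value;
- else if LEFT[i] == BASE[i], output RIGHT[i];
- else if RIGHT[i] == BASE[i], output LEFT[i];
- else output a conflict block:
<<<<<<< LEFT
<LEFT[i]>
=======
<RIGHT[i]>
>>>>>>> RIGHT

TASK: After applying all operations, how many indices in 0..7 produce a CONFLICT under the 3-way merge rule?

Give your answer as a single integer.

Final LEFT:  [echo, hotel, bravo, echo, delta, golf, alpha, delta]
Final RIGHT: [delta, alpha, hotel, foxtrot, delta, golf, alpha, delta]
i=0: L=echo=BASE, R=delta -> take RIGHT -> delta
i=1: L=hotel, R=alpha=BASE -> take LEFT -> hotel
i=2: L=bravo, R=hotel=BASE -> take LEFT -> bravo
i=3: BASE=bravo L=echo R=foxtrot all differ -> CONFLICT
i=4: L=delta R=delta -> agree -> delta
i=5: L=golf R=golf -> agree -> golf
i=6: L=alpha R=alpha -> agree -> alpha
i=7: L=delta R=delta -> agree -> delta
Conflict count: 1

Answer: 1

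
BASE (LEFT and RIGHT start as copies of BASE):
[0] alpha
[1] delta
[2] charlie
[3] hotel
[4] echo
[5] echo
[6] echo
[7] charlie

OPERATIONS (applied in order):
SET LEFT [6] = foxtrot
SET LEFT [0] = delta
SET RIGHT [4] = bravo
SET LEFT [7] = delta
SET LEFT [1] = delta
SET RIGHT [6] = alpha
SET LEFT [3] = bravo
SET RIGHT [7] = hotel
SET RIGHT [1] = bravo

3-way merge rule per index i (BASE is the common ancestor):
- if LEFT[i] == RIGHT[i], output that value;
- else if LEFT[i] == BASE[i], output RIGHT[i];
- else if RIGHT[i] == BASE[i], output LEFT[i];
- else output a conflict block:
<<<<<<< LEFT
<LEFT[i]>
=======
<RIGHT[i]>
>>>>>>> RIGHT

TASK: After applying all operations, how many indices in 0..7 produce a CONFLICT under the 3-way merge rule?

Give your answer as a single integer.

Final LEFT:  [delta, delta, charlie, bravo, echo, echo, foxtrot, delta]
Final RIGHT: [alpha, bravo, charlie, hotel, bravo, echo, alpha, hotel]
i=0: L=delta, R=alpha=BASE -> take LEFT -> delta
i=1: L=delta=BASE, R=bravo -> take RIGHT -> bravo
i=2: L=charlie R=charlie -> agree -> charlie
i=3: L=bravo, R=hotel=BASE -> take LEFT -> bravo
i=4: L=echo=BASE, R=bravo -> take RIGHT -> bravo
i=5: L=echo R=echo -> agree -> echo
i=6: BASE=echo L=foxtrot R=alpha all differ -> CONFLICT
i=7: BASE=charlie L=delta R=hotel all differ -> CONFLICT
Conflict count: 2

Answer: 2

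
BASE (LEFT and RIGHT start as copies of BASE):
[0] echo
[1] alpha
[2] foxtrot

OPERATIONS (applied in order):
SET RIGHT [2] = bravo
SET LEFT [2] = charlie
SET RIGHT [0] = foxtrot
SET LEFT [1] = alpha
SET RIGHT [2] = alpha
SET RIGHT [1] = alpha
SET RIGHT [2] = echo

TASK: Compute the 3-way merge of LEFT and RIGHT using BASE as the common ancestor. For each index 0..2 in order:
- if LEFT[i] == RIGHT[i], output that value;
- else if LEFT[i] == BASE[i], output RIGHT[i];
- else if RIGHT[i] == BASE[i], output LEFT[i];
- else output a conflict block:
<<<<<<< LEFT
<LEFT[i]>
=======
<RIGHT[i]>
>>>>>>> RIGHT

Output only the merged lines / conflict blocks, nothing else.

Answer: foxtrot
alpha
<<<<<<< LEFT
charlie
=======
echo
>>>>>>> RIGHT

Derivation:
Final LEFT:  [echo, alpha, charlie]
Final RIGHT: [foxtrot, alpha, echo]
i=0: L=echo=BASE, R=foxtrot -> take RIGHT -> foxtrot
i=1: L=alpha R=alpha -> agree -> alpha
i=2: BASE=foxtrot L=charlie R=echo all differ -> CONFLICT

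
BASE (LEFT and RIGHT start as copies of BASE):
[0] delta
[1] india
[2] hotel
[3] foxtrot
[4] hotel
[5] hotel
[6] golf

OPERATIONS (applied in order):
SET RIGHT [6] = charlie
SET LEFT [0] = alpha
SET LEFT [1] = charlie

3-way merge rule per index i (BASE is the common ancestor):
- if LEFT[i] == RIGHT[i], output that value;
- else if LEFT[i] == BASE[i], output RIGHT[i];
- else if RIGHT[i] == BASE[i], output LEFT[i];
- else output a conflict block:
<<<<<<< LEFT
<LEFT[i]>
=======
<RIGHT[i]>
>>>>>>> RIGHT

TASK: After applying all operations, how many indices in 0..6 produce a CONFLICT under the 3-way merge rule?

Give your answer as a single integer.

Final LEFT:  [alpha, charlie, hotel, foxtrot, hotel, hotel, golf]
Final RIGHT: [delta, india, hotel, foxtrot, hotel, hotel, charlie]
i=0: L=alpha, R=delta=BASE -> take LEFT -> alpha
i=1: L=charlie, R=india=BASE -> take LEFT -> charlie
i=2: L=hotel R=hotel -> agree -> hotel
i=3: L=foxtrot R=foxtrot -> agree -> foxtrot
i=4: L=hotel R=hotel -> agree -> hotel
i=5: L=hotel R=hotel -> agree -> hotel
i=6: L=golf=BASE, R=charlie -> take RIGHT -> charlie
Conflict count: 0

Answer: 0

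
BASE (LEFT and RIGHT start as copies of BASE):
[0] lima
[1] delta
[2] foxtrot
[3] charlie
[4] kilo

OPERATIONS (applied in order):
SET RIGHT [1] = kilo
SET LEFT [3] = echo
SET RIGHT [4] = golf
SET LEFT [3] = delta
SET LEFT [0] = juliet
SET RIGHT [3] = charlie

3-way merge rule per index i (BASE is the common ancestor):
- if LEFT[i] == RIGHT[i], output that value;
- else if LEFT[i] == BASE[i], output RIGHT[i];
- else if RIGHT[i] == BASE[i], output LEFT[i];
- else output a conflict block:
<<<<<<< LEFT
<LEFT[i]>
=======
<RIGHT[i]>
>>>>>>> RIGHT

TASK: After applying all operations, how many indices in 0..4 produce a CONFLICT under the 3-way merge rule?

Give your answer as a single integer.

Answer: 0

Derivation:
Final LEFT:  [juliet, delta, foxtrot, delta, kilo]
Final RIGHT: [lima, kilo, foxtrot, charlie, golf]
i=0: L=juliet, R=lima=BASE -> take LEFT -> juliet
i=1: L=delta=BASE, R=kilo -> take RIGHT -> kilo
i=2: L=foxtrot R=foxtrot -> agree -> foxtrot
i=3: L=delta, R=charlie=BASE -> take LEFT -> delta
i=4: L=kilo=BASE, R=golf -> take RIGHT -> golf
Conflict count: 0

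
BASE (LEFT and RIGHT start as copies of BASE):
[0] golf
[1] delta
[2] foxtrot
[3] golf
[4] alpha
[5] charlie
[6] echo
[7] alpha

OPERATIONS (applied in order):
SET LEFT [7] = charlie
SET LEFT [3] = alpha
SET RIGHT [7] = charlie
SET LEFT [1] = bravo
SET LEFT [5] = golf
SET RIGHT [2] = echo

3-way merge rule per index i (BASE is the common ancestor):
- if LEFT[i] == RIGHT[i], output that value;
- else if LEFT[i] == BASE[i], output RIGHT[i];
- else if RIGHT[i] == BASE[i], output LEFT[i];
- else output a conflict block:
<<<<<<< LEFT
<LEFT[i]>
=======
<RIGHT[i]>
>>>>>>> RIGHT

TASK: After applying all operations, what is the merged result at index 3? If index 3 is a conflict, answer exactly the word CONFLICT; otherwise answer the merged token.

Answer: alpha

Derivation:
Final LEFT:  [golf, bravo, foxtrot, alpha, alpha, golf, echo, charlie]
Final RIGHT: [golf, delta, echo, golf, alpha, charlie, echo, charlie]
i=0: L=golf R=golf -> agree -> golf
i=1: L=bravo, R=delta=BASE -> take LEFT -> bravo
i=2: L=foxtrot=BASE, R=echo -> take RIGHT -> echo
i=3: L=alpha, R=golf=BASE -> take LEFT -> alpha
i=4: L=alpha R=alpha -> agree -> alpha
i=5: L=golf, R=charlie=BASE -> take LEFT -> golf
i=6: L=echo R=echo -> agree -> echo
i=7: L=charlie R=charlie -> agree -> charlie
Index 3 -> alpha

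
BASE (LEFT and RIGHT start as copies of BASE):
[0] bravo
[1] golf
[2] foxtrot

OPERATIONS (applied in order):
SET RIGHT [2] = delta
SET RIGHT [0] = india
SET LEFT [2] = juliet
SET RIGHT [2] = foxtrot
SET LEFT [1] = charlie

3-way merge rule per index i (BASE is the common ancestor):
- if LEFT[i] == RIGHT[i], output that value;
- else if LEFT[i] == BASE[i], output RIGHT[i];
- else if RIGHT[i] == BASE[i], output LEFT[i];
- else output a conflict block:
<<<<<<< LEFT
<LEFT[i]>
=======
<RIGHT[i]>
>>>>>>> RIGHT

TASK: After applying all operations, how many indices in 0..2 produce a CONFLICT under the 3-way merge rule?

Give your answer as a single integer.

Final LEFT:  [bravo, charlie, juliet]
Final RIGHT: [india, golf, foxtrot]
i=0: L=bravo=BASE, R=india -> take RIGHT -> india
i=1: L=charlie, R=golf=BASE -> take LEFT -> charlie
i=2: L=juliet, R=foxtrot=BASE -> take LEFT -> juliet
Conflict count: 0

Answer: 0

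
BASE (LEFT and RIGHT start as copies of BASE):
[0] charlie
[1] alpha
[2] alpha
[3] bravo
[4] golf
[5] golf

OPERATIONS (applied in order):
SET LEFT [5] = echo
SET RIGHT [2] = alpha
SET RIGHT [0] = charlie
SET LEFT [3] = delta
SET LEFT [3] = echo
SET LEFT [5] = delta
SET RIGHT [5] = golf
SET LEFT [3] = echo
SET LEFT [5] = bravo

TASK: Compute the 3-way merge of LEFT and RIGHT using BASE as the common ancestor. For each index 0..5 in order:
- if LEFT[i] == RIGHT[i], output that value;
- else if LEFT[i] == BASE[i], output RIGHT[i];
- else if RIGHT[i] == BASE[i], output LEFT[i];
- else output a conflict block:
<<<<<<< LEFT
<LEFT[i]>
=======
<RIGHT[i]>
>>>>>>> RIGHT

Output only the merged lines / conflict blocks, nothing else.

Answer: charlie
alpha
alpha
echo
golf
bravo

Derivation:
Final LEFT:  [charlie, alpha, alpha, echo, golf, bravo]
Final RIGHT: [charlie, alpha, alpha, bravo, golf, golf]
i=0: L=charlie R=charlie -> agree -> charlie
i=1: L=alpha R=alpha -> agree -> alpha
i=2: L=alpha R=alpha -> agree -> alpha
i=3: L=echo, R=bravo=BASE -> take LEFT -> echo
i=4: L=golf R=golf -> agree -> golf
i=5: L=bravo, R=golf=BASE -> take LEFT -> bravo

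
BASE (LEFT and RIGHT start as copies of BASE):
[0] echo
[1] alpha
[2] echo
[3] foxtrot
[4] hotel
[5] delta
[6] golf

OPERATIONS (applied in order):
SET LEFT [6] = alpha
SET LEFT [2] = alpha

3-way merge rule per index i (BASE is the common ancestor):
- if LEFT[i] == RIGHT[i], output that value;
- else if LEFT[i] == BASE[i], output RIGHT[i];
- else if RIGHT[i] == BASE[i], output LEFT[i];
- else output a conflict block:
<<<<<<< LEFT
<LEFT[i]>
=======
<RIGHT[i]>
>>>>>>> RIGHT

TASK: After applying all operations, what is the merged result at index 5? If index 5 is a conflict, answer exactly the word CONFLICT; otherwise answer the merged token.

Answer: delta

Derivation:
Final LEFT:  [echo, alpha, alpha, foxtrot, hotel, delta, alpha]
Final RIGHT: [echo, alpha, echo, foxtrot, hotel, delta, golf]
i=0: L=echo R=echo -> agree -> echo
i=1: L=alpha R=alpha -> agree -> alpha
i=2: L=alpha, R=echo=BASE -> take LEFT -> alpha
i=3: L=foxtrot R=foxtrot -> agree -> foxtrot
i=4: L=hotel R=hotel -> agree -> hotel
i=5: L=delta R=delta -> agree -> delta
i=6: L=alpha, R=golf=BASE -> take LEFT -> alpha
Index 5 -> delta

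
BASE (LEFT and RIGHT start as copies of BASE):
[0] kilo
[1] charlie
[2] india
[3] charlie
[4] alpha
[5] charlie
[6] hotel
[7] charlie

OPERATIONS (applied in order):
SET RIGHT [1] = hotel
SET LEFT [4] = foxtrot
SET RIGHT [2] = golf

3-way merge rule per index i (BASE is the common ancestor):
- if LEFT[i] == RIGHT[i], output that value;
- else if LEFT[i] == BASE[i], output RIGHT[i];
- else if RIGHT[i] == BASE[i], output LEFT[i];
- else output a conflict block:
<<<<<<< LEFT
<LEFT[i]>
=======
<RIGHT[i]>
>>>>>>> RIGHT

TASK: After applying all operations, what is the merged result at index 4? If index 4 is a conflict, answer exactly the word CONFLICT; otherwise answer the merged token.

Answer: foxtrot

Derivation:
Final LEFT:  [kilo, charlie, india, charlie, foxtrot, charlie, hotel, charlie]
Final RIGHT: [kilo, hotel, golf, charlie, alpha, charlie, hotel, charlie]
i=0: L=kilo R=kilo -> agree -> kilo
i=1: L=charlie=BASE, R=hotel -> take RIGHT -> hotel
i=2: L=india=BASE, R=golf -> take RIGHT -> golf
i=3: L=charlie R=charlie -> agree -> charlie
i=4: L=foxtrot, R=alpha=BASE -> take LEFT -> foxtrot
i=5: L=charlie R=charlie -> agree -> charlie
i=6: L=hotel R=hotel -> agree -> hotel
i=7: L=charlie R=charlie -> agree -> charlie
Index 4 -> foxtrot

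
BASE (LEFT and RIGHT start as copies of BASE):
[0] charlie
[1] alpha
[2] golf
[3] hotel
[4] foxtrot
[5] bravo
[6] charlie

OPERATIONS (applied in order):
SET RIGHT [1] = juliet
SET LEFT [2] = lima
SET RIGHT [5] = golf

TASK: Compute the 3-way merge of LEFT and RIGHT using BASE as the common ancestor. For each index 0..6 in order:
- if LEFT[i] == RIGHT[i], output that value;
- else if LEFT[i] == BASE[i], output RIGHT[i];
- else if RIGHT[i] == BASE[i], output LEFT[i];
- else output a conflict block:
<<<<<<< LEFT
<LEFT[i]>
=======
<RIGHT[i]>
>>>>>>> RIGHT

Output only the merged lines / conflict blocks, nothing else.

Answer: charlie
juliet
lima
hotel
foxtrot
golf
charlie

Derivation:
Final LEFT:  [charlie, alpha, lima, hotel, foxtrot, bravo, charlie]
Final RIGHT: [charlie, juliet, golf, hotel, foxtrot, golf, charlie]
i=0: L=charlie R=charlie -> agree -> charlie
i=1: L=alpha=BASE, R=juliet -> take RIGHT -> juliet
i=2: L=lima, R=golf=BASE -> take LEFT -> lima
i=3: L=hotel R=hotel -> agree -> hotel
i=4: L=foxtrot R=foxtrot -> agree -> foxtrot
i=5: L=bravo=BASE, R=golf -> take RIGHT -> golf
i=6: L=charlie R=charlie -> agree -> charlie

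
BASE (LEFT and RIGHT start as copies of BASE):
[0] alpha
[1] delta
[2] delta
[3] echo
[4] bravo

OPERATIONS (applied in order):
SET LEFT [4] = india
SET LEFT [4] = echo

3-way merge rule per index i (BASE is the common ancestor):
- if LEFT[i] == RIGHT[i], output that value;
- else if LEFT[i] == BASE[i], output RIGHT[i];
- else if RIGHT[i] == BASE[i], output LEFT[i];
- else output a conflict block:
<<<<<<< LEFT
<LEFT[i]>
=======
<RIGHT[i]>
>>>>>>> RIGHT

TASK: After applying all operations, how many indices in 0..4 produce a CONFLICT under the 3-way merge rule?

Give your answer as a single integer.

Answer: 0

Derivation:
Final LEFT:  [alpha, delta, delta, echo, echo]
Final RIGHT: [alpha, delta, delta, echo, bravo]
i=0: L=alpha R=alpha -> agree -> alpha
i=1: L=delta R=delta -> agree -> delta
i=2: L=delta R=delta -> agree -> delta
i=3: L=echo R=echo -> agree -> echo
i=4: L=echo, R=bravo=BASE -> take LEFT -> echo
Conflict count: 0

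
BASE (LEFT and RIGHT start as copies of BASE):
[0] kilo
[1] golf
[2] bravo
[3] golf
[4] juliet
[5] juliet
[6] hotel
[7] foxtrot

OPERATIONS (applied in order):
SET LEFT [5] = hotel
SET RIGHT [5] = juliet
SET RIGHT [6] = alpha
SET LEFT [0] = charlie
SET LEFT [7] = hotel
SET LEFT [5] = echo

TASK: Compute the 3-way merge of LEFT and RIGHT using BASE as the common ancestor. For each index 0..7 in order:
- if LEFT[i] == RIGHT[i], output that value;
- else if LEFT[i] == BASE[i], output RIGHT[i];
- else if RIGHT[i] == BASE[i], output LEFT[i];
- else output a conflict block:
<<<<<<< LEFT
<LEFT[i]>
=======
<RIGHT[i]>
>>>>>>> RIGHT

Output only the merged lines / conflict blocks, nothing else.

Answer: charlie
golf
bravo
golf
juliet
echo
alpha
hotel

Derivation:
Final LEFT:  [charlie, golf, bravo, golf, juliet, echo, hotel, hotel]
Final RIGHT: [kilo, golf, bravo, golf, juliet, juliet, alpha, foxtrot]
i=0: L=charlie, R=kilo=BASE -> take LEFT -> charlie
i=1: L=golf R=golf -> agree -> golf
i=2: L=bravo R=bravo -> agree -> bravo
i=3: L=golf R=golf -> agree -> golf
i=4: L=juliet R=juliet -> agree -> juliet
i=5: L=echo, R=juliet=BASE -> take LEFT -> echo
i=6: L=hotel=BASE, R=alpha -> take RIGHT -> alpha
i=7: L=hotel, R=foxtrot=BASE -> take LEFT -> hotel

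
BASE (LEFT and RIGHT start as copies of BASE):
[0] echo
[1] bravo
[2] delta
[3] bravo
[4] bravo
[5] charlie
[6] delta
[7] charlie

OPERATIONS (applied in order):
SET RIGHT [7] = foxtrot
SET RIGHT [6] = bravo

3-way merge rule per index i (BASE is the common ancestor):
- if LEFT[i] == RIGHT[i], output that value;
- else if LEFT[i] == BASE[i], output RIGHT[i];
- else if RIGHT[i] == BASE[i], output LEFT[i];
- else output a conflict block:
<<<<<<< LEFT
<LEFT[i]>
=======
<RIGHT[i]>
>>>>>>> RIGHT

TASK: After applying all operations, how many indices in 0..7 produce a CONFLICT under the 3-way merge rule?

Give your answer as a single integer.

Final LEFT:  [echo, bravo, delta, bravo, bravo, charlie, delta, charlie]
Final RIGHT: [echo, bravo, delta, bravo, bravo, charlie, bravo, foxtrot]
i=0: L=echo R=echo -> agree -> echo
i=1: L=bravo R=bravo -> agree -> bravo
i=2: L=delta R=delta -> agree -> delta
i=3: L=bravo R=bravo -> agree -> bravo
i=4: L=bravo R=bravo -> agree -> bravo
i=5: L=charlie R=charlie -> agree -> charlie
i=6: L=delta=BASE, R=bravo -> take RIGHT -> bravo
i=7: L=charlie=BASE, R=foxtrot -> take RIGHT -> foxtrot
Conflict count: 0

Answer: 0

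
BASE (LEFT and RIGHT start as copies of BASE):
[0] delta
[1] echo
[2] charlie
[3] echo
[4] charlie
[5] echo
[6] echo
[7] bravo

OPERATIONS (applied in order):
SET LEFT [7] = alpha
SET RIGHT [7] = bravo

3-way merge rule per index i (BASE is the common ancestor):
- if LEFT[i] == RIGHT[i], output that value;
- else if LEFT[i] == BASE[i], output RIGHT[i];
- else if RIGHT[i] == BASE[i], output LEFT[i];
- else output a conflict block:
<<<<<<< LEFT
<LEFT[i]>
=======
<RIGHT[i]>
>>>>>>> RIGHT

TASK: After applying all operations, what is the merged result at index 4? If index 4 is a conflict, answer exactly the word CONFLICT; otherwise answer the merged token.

Final LEFT:  [delta, echo, charlie, echo, charlie, echo, echo, alpha]
Final RIGHT: [delta, echo, charlie, echo, charlie, echo, echo, bravo]
i=0: L=delta R=delta -> agree -> delta
i=1: L=echo R=echo -> agree -> echo
i=2: L=charlie R=charlie -> agree -> charlie
i=3: L=echo R=echo -> agree -> echo
i=4: L=charlie R=charlie -> agree -> charlie
i=5: L=echo R=echo -> agree -> echo
i=6: L=echo R=echo -> agree -> echo
i=7: L=alpha, R=bravo=BASE -> take LEFT -> alpha
Index 4 -> charlie

Answer: charlie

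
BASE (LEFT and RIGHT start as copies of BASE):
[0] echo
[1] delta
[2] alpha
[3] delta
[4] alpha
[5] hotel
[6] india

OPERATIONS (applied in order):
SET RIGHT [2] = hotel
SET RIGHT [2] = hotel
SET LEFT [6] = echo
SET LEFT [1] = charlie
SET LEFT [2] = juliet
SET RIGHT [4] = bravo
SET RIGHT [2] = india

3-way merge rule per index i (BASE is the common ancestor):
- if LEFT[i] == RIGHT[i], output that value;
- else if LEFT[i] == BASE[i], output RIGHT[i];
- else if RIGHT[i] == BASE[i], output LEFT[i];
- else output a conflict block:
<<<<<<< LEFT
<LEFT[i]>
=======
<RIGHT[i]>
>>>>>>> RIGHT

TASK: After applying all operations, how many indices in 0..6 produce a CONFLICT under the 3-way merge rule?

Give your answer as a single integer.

Answer: 1

Derivation:
Final LEFT:  [echo, charlie, juliet, delta, alpha, hotel, echo]
Final RIGHT: [echo, delta, india, delta, bravo, hotel, india]
i=0: L=echo R=echo -> agree -> echo
i=1: L=charlie, R=delta=BASE -> take LEFT -> charlie
i=2: BASE=alpha L=juliet R=india all differ -> CONFLICT
i=3: L=delta R=delta -> agree -> delta
i=4: L=alpha=BASE, R=bravo -> take RIGHT -> bravo
i=5: L=hotel R=hotel -> agree -> hotel
i=6: L=echo, R=india=BASE -> take LEFT -> echo
Conflict count: 1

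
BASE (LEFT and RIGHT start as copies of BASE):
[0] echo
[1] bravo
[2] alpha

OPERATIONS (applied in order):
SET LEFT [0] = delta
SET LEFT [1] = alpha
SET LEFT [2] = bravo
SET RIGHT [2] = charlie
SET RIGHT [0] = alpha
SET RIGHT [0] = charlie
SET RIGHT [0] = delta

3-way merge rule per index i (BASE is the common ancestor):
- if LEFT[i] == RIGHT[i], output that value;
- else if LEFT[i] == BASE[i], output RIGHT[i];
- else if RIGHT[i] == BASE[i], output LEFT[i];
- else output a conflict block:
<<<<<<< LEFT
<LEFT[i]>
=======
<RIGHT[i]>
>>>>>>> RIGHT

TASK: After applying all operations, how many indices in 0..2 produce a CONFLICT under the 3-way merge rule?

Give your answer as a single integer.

Final LEFT:  [delta, alpha, bravo]
Final RIGHT: [delta, bravo, charlie]
i=0: L=delta R=delta -> agree -> delta
i=1: L=alpha, R=bravo=BASE -> take LEFT -> alpha
i=2: BASE=alpha L=bravo R=charlie all differ -> CONFLICT
Conflict count: 1

Answer: 1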